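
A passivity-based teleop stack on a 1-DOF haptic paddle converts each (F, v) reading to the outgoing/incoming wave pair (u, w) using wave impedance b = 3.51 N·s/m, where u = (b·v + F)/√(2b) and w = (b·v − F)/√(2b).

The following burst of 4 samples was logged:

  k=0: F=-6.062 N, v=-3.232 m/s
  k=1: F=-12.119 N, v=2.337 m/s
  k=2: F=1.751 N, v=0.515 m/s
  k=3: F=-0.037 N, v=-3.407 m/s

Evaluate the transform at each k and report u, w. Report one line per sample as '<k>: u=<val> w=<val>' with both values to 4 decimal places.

0: u=-6.5696 w=-1.9937
1: u=-1.4780 w=7.6700
2: u=1.3431 w=0.0214
3: u=-4.5274 w=-4.4995

k=0: b·v=3.51×(-3.232)=-11.3443; √(2b)=2.6495; u=(-11.3443+(-6.062))/2.6495=-6.5696, w=(-11.3443−(-6.062))/2.6495=-1.9937
k=1: b·v=3.51×2.337=8.2029; √(2b)=2.6495; u=(8.2029+(-12.119))/2.6495=-1.4780, w=(8.2029−(-12.119))/2.6495=7.6700
k=2: b·v=3.51×0.515=1.8076; √(2b)=2.6495; u=(1.8076+1.751)/2.6495=1.3431, w=(1.8076−1.751)/2.6495=0.0214
k=3: b·v=3.51×(-3.407)=-11.9586; √(2b)=2.6495; u=(-11.9586+(-0.037))/2.6495=-4.5274, w=(-11.9586−(-0.037))/2.6495=-4.4995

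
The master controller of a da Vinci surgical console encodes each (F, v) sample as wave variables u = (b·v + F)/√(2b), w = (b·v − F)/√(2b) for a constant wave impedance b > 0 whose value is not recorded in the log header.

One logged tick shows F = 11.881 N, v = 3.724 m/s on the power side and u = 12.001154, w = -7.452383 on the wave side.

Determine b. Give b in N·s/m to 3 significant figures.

u + w = 4.548771;  u + w = √(2b)·v, so √(2b) = 4.548771/3.724 = 1.221474.
b = (√(2b))²/2 = 1.492000/2 = 0.746000.
(Check via u − w = 2F/√(2b): u − w = 19.453537, 2F/√(2b) = 19.453538.)

b = 0.746 N·s/m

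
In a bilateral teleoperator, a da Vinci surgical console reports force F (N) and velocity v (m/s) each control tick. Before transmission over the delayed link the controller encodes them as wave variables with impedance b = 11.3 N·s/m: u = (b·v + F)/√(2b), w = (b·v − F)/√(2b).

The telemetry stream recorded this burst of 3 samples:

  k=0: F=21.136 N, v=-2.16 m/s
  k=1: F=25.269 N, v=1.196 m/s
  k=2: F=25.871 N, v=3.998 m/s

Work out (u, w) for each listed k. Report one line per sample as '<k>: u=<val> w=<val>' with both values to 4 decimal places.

0: u=-0.6883 w=-9.5803
1: u=8.1582 w=-2.4725
2: u=14.9451 w=4.0611

k=0: b·v=11.3×(-2.16)=-24.4080; √(2b)=4.7539; u=(-24.4080+21.136)/4.7539=-0.6883, w=(-24.4080−21.136)/4.7539=-9.5803
k=1: b·v=11.3×1.196=13.5148; √(2b)=4.7539; u=(13.5148+25.269)/4.7539=8.1582, w=(13.5148−25.269)/4.7539=-2.4725
k=2: b·v=11.3×3.998=45.1774; √(2b)=4.7539; u=(45.1774+25.871)/4.7539=14.9451, w=(45.1774−25.871)/4.7539=4.0611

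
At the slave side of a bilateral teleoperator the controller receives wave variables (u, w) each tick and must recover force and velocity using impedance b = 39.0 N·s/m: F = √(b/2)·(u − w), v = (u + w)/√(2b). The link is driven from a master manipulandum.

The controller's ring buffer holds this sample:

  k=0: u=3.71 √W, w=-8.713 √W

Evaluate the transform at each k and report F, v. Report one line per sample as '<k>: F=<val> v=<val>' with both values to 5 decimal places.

k=0: u−w=12.42300, u+w=-5.00300; √(b/2)=4.41588, √(2b)=8.83176; F=4.41588×12.423=54.85848, v=-5.00300/8.83176=-0.56648

0: F=54.85848 v=-0.56648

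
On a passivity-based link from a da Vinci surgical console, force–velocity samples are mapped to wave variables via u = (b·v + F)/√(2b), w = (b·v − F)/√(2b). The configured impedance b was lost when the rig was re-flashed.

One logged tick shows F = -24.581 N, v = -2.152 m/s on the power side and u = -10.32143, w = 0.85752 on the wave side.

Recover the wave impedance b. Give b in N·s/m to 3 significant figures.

u + w = -9.46391;  u + w = √(2b)·v, so √(2b) = -9.46391/(-2.152) = 4.39773.
b = (√(2b))²/2 = 19.34001/2 = 9.67000.
(Check via u − w = 2F/√(2b): u − w = -11.17895, 2F/√(2b) = -11.17895.)

b = 9.67 N·s/m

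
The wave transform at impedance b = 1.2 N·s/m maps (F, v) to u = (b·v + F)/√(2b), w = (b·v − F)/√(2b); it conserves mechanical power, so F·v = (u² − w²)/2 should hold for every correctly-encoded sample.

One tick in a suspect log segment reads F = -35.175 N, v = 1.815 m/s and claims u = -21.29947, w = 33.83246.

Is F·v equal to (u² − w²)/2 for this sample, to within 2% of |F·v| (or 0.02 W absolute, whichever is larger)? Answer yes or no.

no

F·v = (-35.175)×1.815 = -63.84262 W.
(u² − w²)/2 = (453.66742 − 1144.63535)/2 = -345.48396 W.
|Δ| = 281.64134;  2% of max(1, |F·v|) = 1.27685.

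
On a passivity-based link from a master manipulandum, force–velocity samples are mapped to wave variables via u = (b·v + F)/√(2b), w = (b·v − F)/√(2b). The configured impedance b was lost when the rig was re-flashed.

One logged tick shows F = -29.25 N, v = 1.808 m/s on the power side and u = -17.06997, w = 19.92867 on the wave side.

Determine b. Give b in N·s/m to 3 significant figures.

u + w = 2.85870;  u + w = √(2b)·v, so √(2b) = 2.85870/1.808 = 1.58114.
b = (√(2b))²/2 = 2.50000/2 = 1.25000.
(Check via u − w = 2F/√(2b): u − w = -36.99864, 2F/√(2b) = -36.99864.)

b = 1.25 N·s/m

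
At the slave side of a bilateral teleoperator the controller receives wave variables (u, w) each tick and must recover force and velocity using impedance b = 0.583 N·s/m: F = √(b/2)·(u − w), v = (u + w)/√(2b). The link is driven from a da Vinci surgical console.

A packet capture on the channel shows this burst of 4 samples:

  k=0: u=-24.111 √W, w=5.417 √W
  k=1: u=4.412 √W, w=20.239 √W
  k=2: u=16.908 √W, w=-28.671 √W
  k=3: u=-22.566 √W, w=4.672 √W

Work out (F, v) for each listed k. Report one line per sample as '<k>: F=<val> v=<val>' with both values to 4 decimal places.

k=0: u−w=-29.5280, u+w=-18.6940; √(b/2)=0.5399, √(2b)=1.0798; F=0.5399×(-29.528)=-15.9424, v=-18.6940/1.0798=-17.3122
k=1: u−w=-15.8270, u+w=24.6510; √(b/2)=0.5399, √(2b)=1.0798; F=0.5399×(-15.827)=-8.5451, v=24.6510/1.0798=22.8289
k=2: u−w=45.5790, u+w=-11.7630; √(b/2)=0.5399, √(2b)=1.0798; F=0.5399×45.579=24.6084, v=-11.7630/1.0798=-10.8935
k=3: u−w=-27.2380, u+w=-17.8940; √(b/2)=0.5399, √(2b)=1.0798; F=0.5399×(-27.238)=-14.7060, v=-17.8940/1.0798=-16.5714

0: F=-15.9424 v=-17.3122
1: F=-8.5451 v=22.8289
2: F=24.6084 v=-10.8935
3: F=-14.7060 v=-16.5714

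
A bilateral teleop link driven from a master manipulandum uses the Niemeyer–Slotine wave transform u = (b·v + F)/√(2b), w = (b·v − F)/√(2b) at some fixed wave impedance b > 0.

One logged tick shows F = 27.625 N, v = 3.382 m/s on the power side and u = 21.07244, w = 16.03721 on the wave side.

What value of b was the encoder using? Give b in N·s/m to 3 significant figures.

b = 60.2 N·s/m

u + w = 37.10965;  u + w = √(2b)·v, so √(2b) = 37.10965/3.382 = 10.97269.
b = (√(2b))²/2 = 120.40001/2 = 60.20000.
(Check via u − w = 2F/√(2b): u − w = 5.03523, 2F/√(2b) = 5.03523.)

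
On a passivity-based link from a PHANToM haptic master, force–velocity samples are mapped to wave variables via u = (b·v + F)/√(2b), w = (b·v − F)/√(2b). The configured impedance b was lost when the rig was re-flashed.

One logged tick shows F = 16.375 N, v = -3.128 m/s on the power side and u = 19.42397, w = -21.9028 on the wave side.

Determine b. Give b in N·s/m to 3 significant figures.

u + w = -2.4788;  u + w = √(2b)·v, so √(2b) = -2.4788/(-3.128) = 0.7925.
b = (√(2b))²/2 = 0.6280/2 = 0.3140.
(Check via u − w = 2F/√(2b): u − w = 41.3268, 2F/√(2b) = 41.3268.)

b = 0.314 N·s/m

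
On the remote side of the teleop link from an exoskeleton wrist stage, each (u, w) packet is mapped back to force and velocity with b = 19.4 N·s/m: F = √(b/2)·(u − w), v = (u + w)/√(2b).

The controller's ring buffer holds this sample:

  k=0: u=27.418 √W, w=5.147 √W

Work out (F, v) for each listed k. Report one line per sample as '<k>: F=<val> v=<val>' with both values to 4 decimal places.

0: F=69.3626 v=5.2280

k=0: u−w=22.2710, u+w=32.5650; √(b/2)=3.1145, √(2b)=6.2290; F=3.1145×22.271=69.3626, v=32.5650/6.2290=5.2280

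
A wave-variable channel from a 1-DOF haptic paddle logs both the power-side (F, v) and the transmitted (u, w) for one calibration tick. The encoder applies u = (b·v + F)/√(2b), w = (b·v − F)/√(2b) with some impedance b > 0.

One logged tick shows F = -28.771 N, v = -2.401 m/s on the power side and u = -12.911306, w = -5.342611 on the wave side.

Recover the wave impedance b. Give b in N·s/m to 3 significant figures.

u + w = -18.253917;  u + w = √(2b)·v, so √(2b) = -18.253917/(-2.401) = 7.602631.
b = (√(2b))²/2 = 57.799998/2 = 28.899999.
(Check via u − w = 2F/√(2b): u − w = -7.568695, 2F/√(2b) = -7.568696.)

b = 28.9 N·s/m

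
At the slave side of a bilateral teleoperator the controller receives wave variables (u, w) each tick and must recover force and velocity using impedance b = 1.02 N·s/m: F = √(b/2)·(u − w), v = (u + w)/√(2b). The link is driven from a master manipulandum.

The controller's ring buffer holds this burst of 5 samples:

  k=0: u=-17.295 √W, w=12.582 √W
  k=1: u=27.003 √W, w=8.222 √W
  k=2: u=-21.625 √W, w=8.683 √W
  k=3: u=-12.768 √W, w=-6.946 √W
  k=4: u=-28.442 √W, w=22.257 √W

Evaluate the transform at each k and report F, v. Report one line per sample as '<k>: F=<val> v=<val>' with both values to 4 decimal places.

k=0: u−w=-29.8770, u+w=-4.7130; √(b/2)=0.7141, √(2b)=1.4283; F=0.7141×(-29.877)=-21.3364, v=-4.7130/1.4283=-3.2998
k=1: u−w=18.7810, u+w=35.2250; √(b/2)=0.7141, √(2b)=1.4283; F=0.7141×18.781=13.4123, v=35.2250/1.4283=24.6624
k=2: u−w=-30.3080, u+w=-12.9420; √(b/2)=0.7141, √(2b)=1.4283; F=0.7141×(-30.308)=-21.6442, v=-12.9420/1.4283=-9.0612
k=3: u−w=-5.8220, u+w=-19.7140; √(b/2)=0.7141, √(2b)=1.4283; F=0.7141×(-5.822)=-4.1577, v=-19.7140/1.4283=-13.8026
k=4: u−w=-50.6990, u+w=-6.1850; √(b/2)=0.7141, √(2b)=1.4283; F=0.7141×(-50.699)=-36.2063, v=-6.1850/1.4283=-4.3304

0: F=-21.3364 v=-3.2998
1: F=13.4123 v=24.6624
2: F=-21.6442 v=-9.0612
3: F=-4.1577 v=-13.8026
4: F=-36.2063 v=-4.3304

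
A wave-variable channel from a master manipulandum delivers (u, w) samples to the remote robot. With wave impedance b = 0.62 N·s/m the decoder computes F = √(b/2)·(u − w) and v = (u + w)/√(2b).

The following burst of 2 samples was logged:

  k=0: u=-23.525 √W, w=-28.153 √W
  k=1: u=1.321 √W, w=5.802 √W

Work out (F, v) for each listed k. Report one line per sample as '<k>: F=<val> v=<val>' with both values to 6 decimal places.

k=0: u−w=4.628000, u+w=-51.678000; √(b/2)=0.556776, √(2b)=1.113553; F=0.556776×4.628=2.576761, v=-51.678000/1.113553=-46.408214
k=1: u−w=-4.481000, u+w=7.123000; √(b/2)=0.556776, √(2b)=1.113553; F=0.556776×(-4.481)=-2.494915, v=7.123000/1.113553=6.396643

0: F=2.576761 v=-46.408214
1: F=-2.494915 v=6.396643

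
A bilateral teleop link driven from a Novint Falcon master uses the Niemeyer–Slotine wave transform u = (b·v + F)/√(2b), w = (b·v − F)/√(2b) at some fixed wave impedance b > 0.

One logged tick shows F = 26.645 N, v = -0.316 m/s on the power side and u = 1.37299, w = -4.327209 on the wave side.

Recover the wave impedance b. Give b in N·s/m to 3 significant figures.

u + w = -2.954219;  u + w = √(2b)·v, so √(2b) = -2.954219/(-0.316) = 9.348794.
b = (√(2b))²/2 = 87.399955/2 = 43.699977.
(Check via u − w = 2F/√(2b): u − w = 5.700199, 2F/√(2b) = 5.700200.)

b = 43.7 N·s/m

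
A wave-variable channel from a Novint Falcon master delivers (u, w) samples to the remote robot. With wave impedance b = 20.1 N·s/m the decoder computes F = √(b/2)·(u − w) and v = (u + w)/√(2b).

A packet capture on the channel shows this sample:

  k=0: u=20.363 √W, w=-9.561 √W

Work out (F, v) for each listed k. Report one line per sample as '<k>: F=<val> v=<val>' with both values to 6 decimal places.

0: F=94.864272 v=1.703692

k=0: u−w=29.924000, u+w=10.802000; √(b/2)=3.170173, √(2b)=6.340347; F=3.170173×29.924=94.864272, v=10.802000/6.340347=1.703692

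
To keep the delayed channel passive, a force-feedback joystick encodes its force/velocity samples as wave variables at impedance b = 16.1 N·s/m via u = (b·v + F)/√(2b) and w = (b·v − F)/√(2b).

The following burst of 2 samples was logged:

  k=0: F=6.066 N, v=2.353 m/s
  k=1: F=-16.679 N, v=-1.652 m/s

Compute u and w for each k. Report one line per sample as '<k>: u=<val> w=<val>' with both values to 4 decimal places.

0: u=7.7450 w=5.6071
1: u=-7.6264 w=-1.7479

k=0: b·v=16.1×2.353=37.8833; √(2b)=5.6745; u=(37.8833+6.066)/5.6745=7.7450, w=(37.8833−6.066)/5.6745=5.6071
k=1: b·v=16.1×(-1.652)=-26.5972; √(2b)=5.6745; u=(-26.5972+(-16.679))/5.6745=-7.6264, w=(-26.5972−(-16.679))/5.6745=-1.7479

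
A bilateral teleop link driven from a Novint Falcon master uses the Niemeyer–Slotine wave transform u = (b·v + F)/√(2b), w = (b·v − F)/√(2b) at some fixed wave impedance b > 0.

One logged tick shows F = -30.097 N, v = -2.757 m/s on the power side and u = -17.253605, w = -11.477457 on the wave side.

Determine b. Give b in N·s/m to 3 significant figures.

u + w = -28.731062;  u + w = √(2b)·v, so √(2b) = -28.731062/(-2.757) = 10.421132.
b = (√(2b))²/2 = 108.600000/2 = 54.300000.
(Check via u − w = 2F/√(2b): u − w = -5.776148, 2F/√(2b) = -5.776148.)

b = 54.3 N·s/m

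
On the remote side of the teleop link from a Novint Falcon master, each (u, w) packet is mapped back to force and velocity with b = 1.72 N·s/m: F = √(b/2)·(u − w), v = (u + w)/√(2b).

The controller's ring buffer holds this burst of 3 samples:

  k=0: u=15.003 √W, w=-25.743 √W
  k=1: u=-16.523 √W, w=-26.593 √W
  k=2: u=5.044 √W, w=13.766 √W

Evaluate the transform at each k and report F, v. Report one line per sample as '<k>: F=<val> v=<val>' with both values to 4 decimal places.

0: F=37.7863 v=-5.7906
1: F=9.3385 v=-23.2466
2: F=-8.0885 v=10.1417

k=0: u−w=40.7460, u+w=-10.7400; √(b/2)=0.9274, √(2b)=1.8547; F=0.9274×40.746=37.7863, v=-10.7400/1.8547=-5.7906
k=1: u−w=10.0700, u+w=-43.1160; √(b/2)=0.9274, √(2b)=1.8547; F=0.9274×10.07=9.3385, v=-43.1160/1.8547=-23.2466
k=2: u−w=-8.7220, u+w=18.8100; √(b/2)=0.9274, √(2b)=1.8547; F=0.9274×(-8.722)=-8.0885, v=18.8100/1.8547=10.1417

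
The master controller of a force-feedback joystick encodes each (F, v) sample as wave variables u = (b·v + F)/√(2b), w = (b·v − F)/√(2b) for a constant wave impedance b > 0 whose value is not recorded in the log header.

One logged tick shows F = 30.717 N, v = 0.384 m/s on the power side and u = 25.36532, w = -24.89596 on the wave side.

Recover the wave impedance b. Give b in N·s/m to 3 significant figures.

b = 0.747 N·s/m

u + w = 0.46936;  u + w = √(2b)·v, so √(2b) = 0.46936/0.384 = 1.22229.
b = (√(2b))²/2 = 1.49400/2 = 0.74700.
(Check via u − w = 2F/√(2b): u − w = 50.26128, 2F/√(2b) = 50.26133.)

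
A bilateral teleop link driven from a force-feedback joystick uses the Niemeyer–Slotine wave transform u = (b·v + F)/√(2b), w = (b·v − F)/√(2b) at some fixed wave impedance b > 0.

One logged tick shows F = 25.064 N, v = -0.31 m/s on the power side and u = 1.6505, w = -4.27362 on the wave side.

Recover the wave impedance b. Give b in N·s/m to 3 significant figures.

b = 35.8 N·s/m

u + w = -2.62312;  u + w = √(2b)·v, so √(2b) = -2.62312/(-0.31) = 8.46168.
b = (√(2b))²/2 = 71.59998/2 = 35.79999.
(Check via u − w = 2F/√(2b): u − w = 5.92412, 2F/√(2b) = 5.92412.)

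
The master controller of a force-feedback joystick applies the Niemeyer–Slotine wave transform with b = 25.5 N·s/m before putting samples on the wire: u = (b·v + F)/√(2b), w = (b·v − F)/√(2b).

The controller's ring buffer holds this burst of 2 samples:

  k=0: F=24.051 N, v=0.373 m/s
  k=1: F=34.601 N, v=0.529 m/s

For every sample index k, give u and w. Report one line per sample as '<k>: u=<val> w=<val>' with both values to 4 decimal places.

k=0: b·v=25.5×0.373=9.5115; √(2b)=7.1414; u=(9.5115+24.051)/7.1414=4.6997, w=(9.5115−24.051)/7.1414=-2.0359
k=1: b·v=25.5×0.529=13.4895; √(2b)=7.1414; u=(13.4895+34.601)/7.1414=6.7340, w=(13.4895−34.601)/7.1414=-2.9562

0: u=4.6997 w=-2.0359
1: u=6.7340 w=-2.9562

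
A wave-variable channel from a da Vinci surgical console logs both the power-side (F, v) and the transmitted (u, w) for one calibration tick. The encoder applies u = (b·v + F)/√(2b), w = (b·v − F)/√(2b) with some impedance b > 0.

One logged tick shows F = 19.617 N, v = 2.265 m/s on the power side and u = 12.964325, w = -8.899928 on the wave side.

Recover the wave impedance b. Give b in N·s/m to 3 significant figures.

b = 1.61 N·s/m

u + w = 4.064397;  u + w = √(2b)·v, so √(2b) = 4.064397/2.265 = 1.794436.
b = (√(2b))²/2 = 3.220000/2 = 1.610000.
(Check via u − w = 2F/√(2b): u − w = 21.864253, 2F/√(2b) = 21.864254.)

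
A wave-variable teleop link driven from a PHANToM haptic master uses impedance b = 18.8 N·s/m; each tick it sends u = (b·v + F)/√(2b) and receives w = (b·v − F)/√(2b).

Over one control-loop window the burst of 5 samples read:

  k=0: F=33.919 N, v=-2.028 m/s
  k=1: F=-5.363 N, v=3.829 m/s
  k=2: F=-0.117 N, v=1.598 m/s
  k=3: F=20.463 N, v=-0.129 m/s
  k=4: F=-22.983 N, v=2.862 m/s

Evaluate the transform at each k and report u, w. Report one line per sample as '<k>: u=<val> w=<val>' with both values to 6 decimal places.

k=0: b·v=18.8×(-2.028)=-38.126400; √(2b)=6.131884; u=(-38.126400+33.919)/6.131884=-0.686151, w=(-38.126400−33.919)/6.131884=-11.749309
k=1: b·v=18.8×3.829=71.985200; √(2b)=6.131884; u=(71.985200+(-5.363))/6.131884=10.864883, w=(71.985200−(-5.363))/6.131884=12.614101
k=2: b·v=18.8×1.598=30.042400; √(2b)=6.131884; u=(30.042400+(-0.117))/6.131884=4.880295, w=(30.042400−(-0.117))/6.131884=4.918456
k=3: b·v=18.8×(-0.129)=-2.425200; √(2b)=6.131884; u=(-2.425200+20.463)/6.131884=2.941641, w=(-2.425200−20.463)/6.131884=-3.732654
k=4: b·v=18.8×2.862=53.805600; √(2b)=6.131884; u=(53.805600+(-22.983))/6.131884=5.026612, w=(53.805600−(-22.983))/6.131884=12.522840

0: u=-0.686151 w=-11.749309
1: u=10.864883 w=12.614101
2: u=4.880295 w=4.918456
3: u=2.941641 w=-3.732654
4: u=5.026612 w=12.522840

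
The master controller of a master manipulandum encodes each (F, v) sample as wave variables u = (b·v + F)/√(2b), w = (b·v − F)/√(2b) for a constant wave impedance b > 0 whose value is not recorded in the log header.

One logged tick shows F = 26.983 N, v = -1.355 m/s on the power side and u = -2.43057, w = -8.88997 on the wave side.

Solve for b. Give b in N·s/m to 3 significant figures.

b = 34.9 N·s/m

u + w = -11.3205;  u + w = √(2b)·v, so √(2b) = -11.3205/(-1.355) = 8.3546.
b = (√(2b))²/2 = 69.8000/2 = 34.9000.
(Check via u − w = 2F/√(2b): u − w = 6.4594, 2F/√(2b) = 6.4594.)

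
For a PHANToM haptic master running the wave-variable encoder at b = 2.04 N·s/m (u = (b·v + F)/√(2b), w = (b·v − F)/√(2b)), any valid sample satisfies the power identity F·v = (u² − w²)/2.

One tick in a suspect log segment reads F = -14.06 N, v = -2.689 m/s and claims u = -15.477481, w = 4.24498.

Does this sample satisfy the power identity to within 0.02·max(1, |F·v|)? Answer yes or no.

no

F·v = (-14.06)×(-2.689) = 37.807340 W.
(u² − w²)/2 = (239.552418 − 18.019855)/2 = 110.766281 W.
|Δ| = 72.958941;  2% of max(1, |F·v|) = 0.756147.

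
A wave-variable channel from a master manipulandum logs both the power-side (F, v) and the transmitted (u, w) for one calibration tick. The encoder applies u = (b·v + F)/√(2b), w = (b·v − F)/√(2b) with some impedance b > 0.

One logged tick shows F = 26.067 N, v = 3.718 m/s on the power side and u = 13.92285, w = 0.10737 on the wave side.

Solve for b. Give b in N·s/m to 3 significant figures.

u + w = 14.03022;  u + w = √(2b)·v, so √(2b) = 14.03022/3.718 = 3.77359.
b = (√(2b))²/2 = 14.24001/2 = 7.12000.
(Check via u − w = 2F/√(2b): u − w = 13.81548, 2F/√(2b) = 13.81548.)

b = 7.12 N·s/m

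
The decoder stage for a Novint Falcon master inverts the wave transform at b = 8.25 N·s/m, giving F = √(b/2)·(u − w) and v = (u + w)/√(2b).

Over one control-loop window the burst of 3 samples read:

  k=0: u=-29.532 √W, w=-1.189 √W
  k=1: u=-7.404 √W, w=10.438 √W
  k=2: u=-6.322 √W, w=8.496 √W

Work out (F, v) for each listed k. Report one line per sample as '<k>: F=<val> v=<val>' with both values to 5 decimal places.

k=0: u−w=-28.34300, u+w=-30.72100; √(b/2)=2.03101, √(2b)=4.06202; F=2.03101×(-28.343)=-57.56491, v=-30.72100/4.06202=-7.56299
k=1: u−w=-17.84200, u+w=3.03400; √(b/2)=2.03101, √(2b)=4.06202; F=2.03101×(-17.842)=-36.23727, v=3.03400/4.06202=0.74692
k=2: u−w=-14.81800, u+w=2.17400; √(b/2)=2.03101, √(2b)=4.06202; F=2.03101×(-14.818)=-30.09550, v=2.17400/4.06202=0.53520

0: F=-57.56491 v=-7.56299
1: F=-36.23727 v=0.74692
2: F=-30.09550 v=0.53520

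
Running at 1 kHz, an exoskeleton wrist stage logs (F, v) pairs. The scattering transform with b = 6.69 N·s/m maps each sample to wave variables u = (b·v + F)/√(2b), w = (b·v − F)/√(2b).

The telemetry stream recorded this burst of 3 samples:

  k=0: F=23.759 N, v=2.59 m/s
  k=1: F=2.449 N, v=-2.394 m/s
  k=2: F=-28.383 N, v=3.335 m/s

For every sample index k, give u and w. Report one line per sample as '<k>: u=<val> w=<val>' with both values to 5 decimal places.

k=0: b·v=6.69×2.59=17.32710; √(2b)=3.65787; u=(17.32710+23.759)/3.65787=11.23225, w=(17.32710−23.759)/3.65787=-1.75837
k=1: b·v=6.69×(-2.394)=-16.01586; √(2b)=3.65787; u=(-16.01586+2.449)/3.65787=-3.70895, w=(-16.01586−2.449)/3.65787=-5.04798
k=2: b·v=6.69×3.335=22.31115; √(2b)=3.65787; u=(22.31115+(-28.383))/3.65787=-1.65994, w=(22.31115−(-28.383))/3.65787=13.85893

0: u=11.23225 w=-1.75837
1: u=-3.70895 w=-5.04798
2: u=-1.65994 w=13.85893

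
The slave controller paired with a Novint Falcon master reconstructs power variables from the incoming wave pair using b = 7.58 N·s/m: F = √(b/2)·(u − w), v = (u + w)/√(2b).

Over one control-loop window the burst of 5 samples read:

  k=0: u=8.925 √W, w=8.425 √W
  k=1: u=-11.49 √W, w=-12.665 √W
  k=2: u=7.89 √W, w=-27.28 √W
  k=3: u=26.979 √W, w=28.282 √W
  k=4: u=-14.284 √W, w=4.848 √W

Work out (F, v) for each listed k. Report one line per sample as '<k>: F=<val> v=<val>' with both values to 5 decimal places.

0: F=0.97340 v=4.45605
1: F=2.28748 v=-6.20380
2: F=68.46868 v=-4.97999
3: F=-2.53667 v=14.19283
4: F=-37.24603 v=-2.42347

k=0: u−w=0.50000, u+w=17.35000; √(b/2)=1.94679, √(2b)=3.89358; F=1.94679×0.5=0.97340, v=17.35000/3.89358=4.45605
k=1: u−w=1.17500, u+w=-24.15500; √(b/2)=1.94679, √(2b)=3.89358; F=1.94679×1.175=2.28748, v=-24.15500/3.89358=-6.20380
k=2: u−w=35.17000, u+w=-19.39000; √(b/2)=1.94679, √(2b)=3.89358; F=1.94679×35.17=68.46868, v=-19.39000/3.89358=-4.97999
k=3: u−w=-1.30300, u+w=55.26100; √(b/2)=1.94679, √(2b)=3.89358; F=1.94679×(-1.303)=-2.53667, v=55.26100/3.89358=14.19283
k=4: u−w=-19.13200, u+w=-9.43600; √(b/2)=1.94679, √(2b)=3.89358; F=1.94679×(-19.132)=-37.24603, v=-9.43600/3.89358=-2.42347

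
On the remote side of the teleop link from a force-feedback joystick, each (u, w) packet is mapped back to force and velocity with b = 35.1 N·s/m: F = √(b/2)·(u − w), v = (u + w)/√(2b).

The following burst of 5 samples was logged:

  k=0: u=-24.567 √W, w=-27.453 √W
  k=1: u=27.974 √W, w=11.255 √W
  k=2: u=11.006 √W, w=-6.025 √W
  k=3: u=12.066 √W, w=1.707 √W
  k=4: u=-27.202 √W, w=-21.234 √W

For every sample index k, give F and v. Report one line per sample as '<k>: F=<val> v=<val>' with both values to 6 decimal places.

k=0: u−w=2.886000, u+w=-52.020000; √(b/2)=4.189272, √(2b)=8.378544; F=4.189272×2.886=12.090239, v=-52.020000/8.378544=-6.208716
k=1: u−w=16.719000, u+w=39.229000; √(b/2)=4.189272, √(2b)=8.378544; F=4.189272×16.719=70.040439, v=39.229000/8.378544=4.682078
k=2: u−w=17.031000, u+w=4.981000; √(b/2)=4.189272, √(2b)=8.378544; F=4.189272×17.031=71.347492, v=4.981000/8.378544=0.594495
k=3: u−w=10.359000, u+w=13.773000; √(b/2)=4.189272, √(2b)=8.378544; F=4.189272×10.359=43.396669, v=13.773000/8.378544=1.643842
k=4: u−w=-5.968000, u+w=-48.436000; √(b/2)=4.189272, √(2b)=8.378544; F=4.189272×(-5.968)=-25.001575, v=-48.436000/8.378544=-5.780957

0: F=12.090239 v=-6.208716
1: F=70.040439 v=4.682078
2: F=71.347492 v=0.594495
3: F=43.396669 v=1.643842
4: F=-25.001575 v=-5.780957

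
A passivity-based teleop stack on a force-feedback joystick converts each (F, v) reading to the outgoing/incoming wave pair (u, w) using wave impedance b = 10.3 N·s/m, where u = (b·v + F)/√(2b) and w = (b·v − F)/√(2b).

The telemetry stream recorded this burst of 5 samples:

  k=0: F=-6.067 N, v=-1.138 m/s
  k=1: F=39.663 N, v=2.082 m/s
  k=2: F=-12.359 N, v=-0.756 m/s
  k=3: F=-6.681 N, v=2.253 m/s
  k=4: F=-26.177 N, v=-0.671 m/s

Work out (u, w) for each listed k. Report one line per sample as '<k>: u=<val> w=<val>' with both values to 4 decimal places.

k=0: b·v=10.3×(-1.138)=-11.7214; √(2b)=4.5387; u=(-11.7214+(-6.067))/4.5387=-3.9193, w=(-11.7214−(-6.067))/4.5387=-1.2458
k=1: b·v=10.3×2.082=21.4446; √(2b)=4.5387; u=(21.4446+39.663)/4.5387=13.4636, w=(21.4446−39.663)/4.5387=-4.0140
k=2: b·v=10.3×(-0.756)=-7.7868; √(2b)=4.5387; u=(-7.7868+(-12.359))/4.5387=-4.4387, w=(-7.7868−(-12.359))/4.5387=1.0074
k=3: b·v=10.3×2.253=23.2059; √(2b)=4.5387; u=(23.2059+(-6.681))/4.5387=3.6409, w=(23.2059−(-6.681))/4.5387=6.5849
k=4: b·v=10.3×(-0.671)=-6.9113; √(2b)=4.5387; u=(-6.9113+(-26.177))/4.5387=-7.2902, w=(-6.9113−(-26.177))/4.5387=4.2447

0: u=-3.9193 w=-1.2458
1: u=13.4636 w=-4.0140
2: u=-4.4387 w=1.0074
3: u=3.6409 w=6.5849
4: u=-7.2902 w=4.2447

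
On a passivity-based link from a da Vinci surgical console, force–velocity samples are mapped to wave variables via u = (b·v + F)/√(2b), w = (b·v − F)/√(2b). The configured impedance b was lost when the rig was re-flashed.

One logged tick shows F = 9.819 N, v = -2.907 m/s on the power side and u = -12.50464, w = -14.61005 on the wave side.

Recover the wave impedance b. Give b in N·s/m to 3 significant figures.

u + w = -27.1147;  u + w = √(2b)·v, so √(2b) = -27.1147/(-2.907) = 9.3274.
b = (√(2b))²/2 = 87.0000/2 = 43.5000.
(Check via u − w = 2F/√(2b): u − w = 2.1054, 2F/√(2b) = 2.1054.)

b = 43.5 N·s/m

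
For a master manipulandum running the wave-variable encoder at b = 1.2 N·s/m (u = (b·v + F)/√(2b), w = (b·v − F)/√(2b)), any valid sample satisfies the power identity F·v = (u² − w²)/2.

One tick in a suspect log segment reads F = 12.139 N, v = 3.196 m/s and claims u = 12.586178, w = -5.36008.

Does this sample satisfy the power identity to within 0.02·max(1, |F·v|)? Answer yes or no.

no

F·v = 12.139×3.196 = 38.796244 W.
(u² − w²)/2 = (158.411877 − 28.730458)/2 = 64.840710 W.
|Δ| = 26.044466;  2% of max(1, |F·v|) = 0.775925.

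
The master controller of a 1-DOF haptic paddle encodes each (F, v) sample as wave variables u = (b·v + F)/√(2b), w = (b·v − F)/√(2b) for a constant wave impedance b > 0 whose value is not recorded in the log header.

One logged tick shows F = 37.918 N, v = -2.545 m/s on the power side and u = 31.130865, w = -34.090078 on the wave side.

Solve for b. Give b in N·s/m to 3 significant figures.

b = 0.676 N·s/m

u + w = -2.959213;  u + w = √(2b)·v, so √(2b) = -2.959213/(-2.545) = 1.162756.
b = (√(2b))²/2 = 1.352001/2 = 0.676000.
(Check via u − w = 2F/√(2b): u − w = 65.220943, 2F/√(2b) = 65.220929.)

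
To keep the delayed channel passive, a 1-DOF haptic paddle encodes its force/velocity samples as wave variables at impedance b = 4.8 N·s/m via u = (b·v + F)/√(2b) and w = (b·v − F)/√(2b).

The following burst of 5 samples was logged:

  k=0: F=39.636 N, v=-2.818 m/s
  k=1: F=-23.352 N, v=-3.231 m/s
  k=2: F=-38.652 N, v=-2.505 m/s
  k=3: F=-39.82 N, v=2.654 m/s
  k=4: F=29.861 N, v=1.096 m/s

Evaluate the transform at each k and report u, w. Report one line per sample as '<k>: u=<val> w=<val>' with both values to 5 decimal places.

k=0: b·v=4.8×(-2.818)=-13.52640; √(2b)=3.09839; u=(-13.52640+39.636)/3.09839=8.42684, w=(-13.52640−39.636)/3.09839=-17.15809
k=1: b·v=4.8×(-3.231)=-15.50880; √(2b)=3.09839; u=(-15.50880+(-23.352))/3.09839=-12.54227, w=(-15.50880−(-23.352))/3.09839=2.53138
k=2: b·v=4.8×(-2.505)=-12.02400; √(2b)=3.09839; u=(-12.02400+(-38.652))/3.09839=-16.35561, w=(-12.02400−(-38.652))/3.09839=8.59415
k=3: b·v=4.8×2.654=12.73920; √(2b)=3.09839; u=(12.73920+(-39.82))/3.09839=-8.74029, w=(12.73920−(-39.82))/3.09839=16.96341
k=4: b·v=4.8×1.096=5.26080; √(2b)=3.09839; u=(5.26080+29.861)/3.09839=11.33551, w=(5.26080−29.861)/3.09839=-7.93968

0: u=8.42684 w=-17.15809
1: u=-12.54227 w=2.53138
2: u=-16.35561 w=8.59415
3: u=-8.74029 w=16.96341
4: u=11.33551 w=-7.93968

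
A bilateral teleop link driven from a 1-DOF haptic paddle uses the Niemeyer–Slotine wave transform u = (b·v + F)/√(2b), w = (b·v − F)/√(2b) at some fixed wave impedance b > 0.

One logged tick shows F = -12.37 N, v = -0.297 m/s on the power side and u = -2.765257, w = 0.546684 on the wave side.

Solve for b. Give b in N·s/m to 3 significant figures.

u + w = -2.218573;  u + w = √(2b)·v, so √(2b) = -2.218573/(-0.297) = 7.469943.
b = (√(2b))²/2 = 55.800045/2 = 27.900022.
(Check via u − w = 2F/√(2b): u − w = -3.311941, 2F/√(2b) = -3.311940.)

b = 27.9 N·s/m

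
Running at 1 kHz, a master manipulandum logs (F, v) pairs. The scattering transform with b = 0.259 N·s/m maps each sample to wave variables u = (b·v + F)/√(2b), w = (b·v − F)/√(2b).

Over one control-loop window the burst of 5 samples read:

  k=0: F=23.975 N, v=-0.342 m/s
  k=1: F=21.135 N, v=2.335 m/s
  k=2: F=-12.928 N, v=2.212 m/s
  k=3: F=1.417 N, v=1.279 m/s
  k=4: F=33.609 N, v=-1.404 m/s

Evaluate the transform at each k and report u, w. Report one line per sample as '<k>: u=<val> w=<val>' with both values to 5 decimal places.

k=0: b·v=0.259×(-0.342)=-0.08858; √(2b)=0.71972; u=(-0.08858+23.975)/0.71972=33.18839, w=(-0.08858−23.975)/0.71972=-33.43454
k=1: b·v=0.259×2.335=0.60476; √(2b)=0.71972; u=(0.60476+21.135)/0.71972=30.20577, w=(0.60476−21.135)/0.71972=-28.52522
k=2: b·v=0.259×2.212=0.57291; √(2b)=0.71972; u=(0.57291+(-12.928))/0.71972=-17.16647, w=(0.57291−(-12.928))/0.71972=18.75850
k=3: b·v=0.259×1.279=0.33126; √(2b)=0.71972; u=(0.33126+1.417)/0.71972=2.42908, w=(0.33126−1.417)/0.71972=-1.50855
k=4: b·v=0.259×(-1.404)=-0.36364; √(2b)=0.71972; u=(-0.36364+33.609)/0.71972=46.19194, w=(-0.36364−33.609)/0.71972=-47.20243

0: u=33.18839 w=-33.43454
1: u=30.20577 w=-28.52522
2: u=-17.16647 w=18.75850
3: u=2.42908 w=-1.50855
4: u=46.19194 w=-47.20243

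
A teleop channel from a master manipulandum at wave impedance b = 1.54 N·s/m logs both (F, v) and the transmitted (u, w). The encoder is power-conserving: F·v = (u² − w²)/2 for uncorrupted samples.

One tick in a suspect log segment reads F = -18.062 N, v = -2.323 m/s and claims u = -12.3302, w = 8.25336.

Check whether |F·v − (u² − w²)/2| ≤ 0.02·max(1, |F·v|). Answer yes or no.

yes

F·v = (-18.062)×(-2.323) = 41.95803 W.
(u² − w²)/2 = (152.03383 − 68.11795)/2 = 41.95794 W.
|Δ| = 0.00009;  2% of max(1, |F·v|) = 0.83916.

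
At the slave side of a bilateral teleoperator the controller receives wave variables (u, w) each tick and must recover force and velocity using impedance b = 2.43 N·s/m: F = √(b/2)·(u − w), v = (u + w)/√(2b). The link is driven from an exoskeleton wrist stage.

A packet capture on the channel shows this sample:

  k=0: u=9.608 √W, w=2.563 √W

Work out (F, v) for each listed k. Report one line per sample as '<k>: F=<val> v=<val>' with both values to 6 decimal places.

k=0: u−w=7.045000, u+w=12.171000; √(b/2)=1.102270, √(2b)=2.204541; F=1.102270×7.045=7.765495, v=12.171000/2.204541=5.520878

0: F=7.765495 v=5.520878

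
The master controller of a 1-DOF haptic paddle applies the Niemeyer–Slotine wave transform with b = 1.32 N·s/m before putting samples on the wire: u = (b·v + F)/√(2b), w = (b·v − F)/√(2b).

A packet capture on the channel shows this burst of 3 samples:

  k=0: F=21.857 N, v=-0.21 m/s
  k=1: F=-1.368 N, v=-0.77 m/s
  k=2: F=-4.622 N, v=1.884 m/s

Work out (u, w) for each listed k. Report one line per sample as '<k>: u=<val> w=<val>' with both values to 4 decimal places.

k=0: b·v=1.32×(-0.21)=-0.2772; √(2b)=1.6248; u=(-0.2772+21.857)/1.6248=13.2814, w=(-0.2772−21.857)/1.6248=-13.6227
k=1: b·v=1.32×(-0.77)=-1.0164; √(2b)=1.6248; u=(-1.0164+(-1.368))/1.6248=-1.4675, w=(-1.0164−(-1.368))/1.6248=0.2164
k=2: b·v=1.32×1.884=2.4869; √(2b)=1.6248; u=(2.4869+(-4.622))/1.6248=-1.3141, w=(2.4869−(-4.622))/1.6248=4.3752

0: u=13.2814 w=-13.6227
1: u=-1.4675 w=0.2164
2: u=-1.3141 w=4.3752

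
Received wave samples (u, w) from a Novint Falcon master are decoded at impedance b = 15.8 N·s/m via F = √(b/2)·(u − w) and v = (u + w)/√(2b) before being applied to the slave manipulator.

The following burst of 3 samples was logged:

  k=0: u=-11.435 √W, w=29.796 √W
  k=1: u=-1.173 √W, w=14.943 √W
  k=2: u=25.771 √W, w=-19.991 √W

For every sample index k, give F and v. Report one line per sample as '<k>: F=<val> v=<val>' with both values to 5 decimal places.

k=0: u−w=-41.23100, u+w=18.36100; √(b/2)=2.81069, √(2b)=5.62139; F=2.81069×(-41.231)=-115.88772, v=18.36100/5.62139=3.26628
k=1: u−w=-16.11600, u+w=13.77000; √(b/2)=2.81069, √(2b)=5.62139; F=2.81069×(-16.116)=-45.29714, v=13.77000/5.62139=2.44957
k=2: u−w=45.76200, u+w=5.78000; √(b/2)=2.81069, √(2b)=5.62139; F=2.81069×45.762=128.62297, v=5.78000/5.62139=1.02822

0: F=-115.88772 v=3.26628
1: F=-45.29714 v=2.44957
2: F=128.62297 v=1.02822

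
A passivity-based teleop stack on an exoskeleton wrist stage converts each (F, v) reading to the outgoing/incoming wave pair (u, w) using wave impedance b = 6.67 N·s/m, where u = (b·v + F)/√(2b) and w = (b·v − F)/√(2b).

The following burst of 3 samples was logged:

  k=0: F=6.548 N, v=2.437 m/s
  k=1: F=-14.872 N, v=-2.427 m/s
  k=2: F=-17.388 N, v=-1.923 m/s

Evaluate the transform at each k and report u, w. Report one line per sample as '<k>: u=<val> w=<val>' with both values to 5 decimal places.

k=0: b·v=6.67×2.437=16.25479; √(2b)=3.65240; u=(16.25479+6.548)/3.65240=6.24324, w=(16.25479−6.548)/3.65240=2.65765
k=1: b·v=6.67×(-2.427)=-16.18809; √(2b)=3.65240; u=(-16.18809+(-14.872))/3.65240=-8.50403, w=(-16.18809−(-14.872))/3.65240=-0.36034
k=2: b·v=6.67×(-1.923)=-12.82641; √(2b)=3.65240; u=(-12.82641+(-17.388))/3.65240=-8.27249, w=(-12.82641−(-17.388))/3.65240=1.24893

0: u=6.24324 w=2.65765
1: u=-8.50403 w=-0.36034
2: u=-8.27249 w=1.24893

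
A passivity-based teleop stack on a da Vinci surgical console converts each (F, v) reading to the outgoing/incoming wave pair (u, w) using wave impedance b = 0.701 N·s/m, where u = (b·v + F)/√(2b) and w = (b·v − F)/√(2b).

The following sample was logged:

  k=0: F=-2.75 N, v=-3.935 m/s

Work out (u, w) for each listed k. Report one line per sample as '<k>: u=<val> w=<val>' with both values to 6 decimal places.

k=0: b·v=0.701×(-3.935)=-2.758435; √(2b)=1.184061; u=(-2.758435+(-2.75))/1.184061=-4.652155, w=(-2.758435−(-2.75))/1.184061=-0.007124

0: u=-4.652155 w=-0.007124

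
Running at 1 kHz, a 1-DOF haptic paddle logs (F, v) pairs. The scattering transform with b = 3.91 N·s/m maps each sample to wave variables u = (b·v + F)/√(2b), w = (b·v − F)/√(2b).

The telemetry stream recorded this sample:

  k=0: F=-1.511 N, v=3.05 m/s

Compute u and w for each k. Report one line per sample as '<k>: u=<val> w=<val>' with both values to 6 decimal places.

k=0: b·v=3.91×3.05=11.925500; √(2b)=2.796426; u=(11.925500+(-1.511))/2.796426=3.724218, w=(11.925500−(-1.511))/2.796426=4.804883

0: u=3.724218 w=4.804883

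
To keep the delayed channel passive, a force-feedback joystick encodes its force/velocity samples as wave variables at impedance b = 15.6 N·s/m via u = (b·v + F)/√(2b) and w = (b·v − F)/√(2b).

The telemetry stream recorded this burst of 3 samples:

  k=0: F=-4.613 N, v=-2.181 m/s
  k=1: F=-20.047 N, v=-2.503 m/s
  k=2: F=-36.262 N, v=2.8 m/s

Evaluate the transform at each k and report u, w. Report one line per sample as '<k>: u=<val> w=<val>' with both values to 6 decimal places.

k=0: b·v=15.6×(-2.181)=-34.023600; √(2b)=5.585696; u=(-34.023600+(-4.613))/5.585696=-6.917061, w=(-34.023600−(-4.613))/5.585696=-5.265342
k=1: b·v=15.6×(-2.503)=-39.046800; √(2b)=5.585696; u=(-39.046800+(-20.047))/5.585696=-10.579487, w=(-39.046800−(-20.047))/5.585696=-3.401510
k=2: b·v=15.6×2.8=43.680000; √(2b)=5.585696; u=(43.680000+(-36.262))/5.585696=1.328035, w=(43.680000−(-36.262))/5.585696=14.311914

0: u=-6.917061 w=-5.265342
1: u=-10.579487 w=-3.401510
2: u=1.328035 w=14.311914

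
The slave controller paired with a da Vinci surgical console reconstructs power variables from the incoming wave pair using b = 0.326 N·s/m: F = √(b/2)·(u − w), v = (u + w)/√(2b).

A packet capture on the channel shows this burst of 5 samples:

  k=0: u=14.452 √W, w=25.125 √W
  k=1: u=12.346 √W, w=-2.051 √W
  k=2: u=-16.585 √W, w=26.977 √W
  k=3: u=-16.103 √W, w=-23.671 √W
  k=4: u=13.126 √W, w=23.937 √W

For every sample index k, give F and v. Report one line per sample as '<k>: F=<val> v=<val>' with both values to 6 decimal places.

k=0: u−w=-10.673000, u+w=39.577000; √(b/2)=0.403733, √(2b)=0.807465; F=0.403733×(-10.673)=-4.309038, v=39.577000/0.807465=49.013879
k=1: u−w=14.397000, u+w=10.295000; √(b/2)=0.403733, √(2b)=0.807465; F=0.403733×14.397=5.812538, v=10.295000/0.807465=12.749776
k=2: u−w=-43.562000, u+w=10.392000; √(b/2)=0.403733, √(2b)=0.807465; F=0.403733×(-43.562)=-17.587399, v=10.392000/0.807465=12.869905
k=3: u−w=7.568000, u+w=-39.774000; √(b/2)=0.403733, √(2b)=0.807465; F=0.403733×7.568=3.055448, v=-39.774000/0.807465=-49.257852
k=4: u−w=-10.811000, u+w=37.063000; √(b/2)=0.403733, √(2b)=0.807465; F=0.403733×(-10.811)=-4.364753, v=37.063000/0.807465=45.900432

0: F=-4.309038 v=49.013879
1: F=5.812538 v=12.749776
2: F=-17.587399 v=12.869905
3: F=3.055448 v=-49.257852
4: F=-4.364753 v=45.900432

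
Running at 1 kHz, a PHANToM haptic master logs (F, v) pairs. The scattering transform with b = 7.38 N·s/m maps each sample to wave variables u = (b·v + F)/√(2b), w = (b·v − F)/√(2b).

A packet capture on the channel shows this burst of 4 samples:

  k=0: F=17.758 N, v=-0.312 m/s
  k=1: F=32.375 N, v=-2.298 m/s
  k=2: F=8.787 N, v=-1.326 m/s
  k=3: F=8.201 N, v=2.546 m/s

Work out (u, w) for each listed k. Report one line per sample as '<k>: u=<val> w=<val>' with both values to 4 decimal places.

0: u=4.0229 w=-5.2216
1: u=4.0126 w=-12.8412
2: u=-0.2600 w=-4.8343
3: u=7.0253 w=2.7561

k=0: b·v=7.38×(-0.312)=-2.3026; √(2b)=3.8419; u=(-2.3026+17.758)/3.8419=4.0229, w=(-2.3026−17.758)/3.8419=-5.2216
k=1: b·v=7.38×(-2.298)=-16.9592; √(2b)=3.8419; u=(-16.9592+32.375)/3.8419=4.0126, w=(-16.9592−32.375)/3.8419=-12.8412
k=2: b·v=7.38×(-1.326)=-9.7859; √(2b)=3.8419; u=(-9.7859+8.787)/3.8419=-0.2600, w=(-9.7859−8.787)/3.8419=-4.8343
k=3: b·v=7.38×2.546=18.7895; √(2b)=3.8419; u=(18.7895+8.201)/3.8419=7.0253, w=(18.7895−8.201)/3.8419=2.7561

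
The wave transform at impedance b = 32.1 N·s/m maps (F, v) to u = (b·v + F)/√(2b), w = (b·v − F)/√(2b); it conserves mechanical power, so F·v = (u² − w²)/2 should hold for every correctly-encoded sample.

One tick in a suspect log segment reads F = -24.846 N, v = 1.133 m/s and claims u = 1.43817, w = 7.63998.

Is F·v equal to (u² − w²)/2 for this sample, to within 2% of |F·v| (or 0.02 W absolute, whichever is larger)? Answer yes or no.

yes

F·v = (-24.846)×1.133 = -28.1505 W.
(u² − w²)/2 = (2.0683 − 58.3693)/2 = -28.1505 W.
|Δ| = 0.0000;  2% of max(1, |F·v|) = 0.5630.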